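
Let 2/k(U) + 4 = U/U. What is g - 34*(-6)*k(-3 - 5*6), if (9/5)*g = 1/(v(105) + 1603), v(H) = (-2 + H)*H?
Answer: -15199627/111762 ≈ -136.00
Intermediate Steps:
k(U) = -2/3 (k(U) = 2/(-4 + U/U) = 2/(-4 + 1) = 2/(-3) = 2*(-1/3) = -2/3)
v(H) = H*(-2 + H)
g = 5/111762 (g = 5/(9*(105*(-2 + 105) + 1603)) = 5/(9*(105*103 + 1603)) = 5/(9*(10815 + 1603)) = (5/9)/12418 = (5/9)*(1/12418) = 5/111762 ≈ 4.4738e-5)
g - 34*(-6)*k(-3 - 5*6) = 5/111762 - 34*(-6)*(-2)/3 = 5/111762 - (-204)*(-2)/3 = 5/111762 - 1*136 = 5/111762 - 136 = -15199627/111762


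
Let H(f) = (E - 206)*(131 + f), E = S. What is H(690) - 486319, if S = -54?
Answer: -699779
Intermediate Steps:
E = -54
H(f) = -34060 - 260*f (H(f) = (-54 - 206)*(131 + f) = -260*(131 + f) = -34060 - 260*f)
H(690) - 486319 = (-34060 - 260*690) - 486319 = (-34060 - 179400) - 486319 = -213460 - 486319 = -699779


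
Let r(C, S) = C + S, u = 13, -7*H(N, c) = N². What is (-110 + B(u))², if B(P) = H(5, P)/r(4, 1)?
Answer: 600625/49 ≈ 12258.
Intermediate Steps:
H(N, c) = -N²/7
B(P) = -5/7 (B(P) = (-⅐*5²)/(4 + 1) = -⅐*25/5 = -25/7*⅕ = -5/7)
(-110 + B(u))² = (-110 - 5/7)² = (-775/7)² = 600625/49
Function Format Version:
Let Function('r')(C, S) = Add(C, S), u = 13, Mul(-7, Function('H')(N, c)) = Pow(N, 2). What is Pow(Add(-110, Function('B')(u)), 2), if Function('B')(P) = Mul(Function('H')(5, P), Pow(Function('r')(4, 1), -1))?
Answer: Rational(600625, 49) ≈ 12258.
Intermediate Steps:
Function('H')(N, c) = Mul(Rational(-1, 7), Pow(N, 2))
Function('B')(P) = Rational(-5, 7) (Function('B')(P) = Mul(Mul(Rational(-1, 7), Pow(5, 2)), Pow(Add(4, 1), -1)) = Mul(Mul(Rational(-1, 7), 25), Pow(5, -1)) = Mul(Rational(-25, 7), Rational(1, 5)) = Rational(-5, 7))
Pow(Add(-110, Function('B')(u)), 2) = Pow(Add(-110, Rational(-5, 7)), 2) = Pow(Rational(-775, 7), 2) = Rational(600625, 49)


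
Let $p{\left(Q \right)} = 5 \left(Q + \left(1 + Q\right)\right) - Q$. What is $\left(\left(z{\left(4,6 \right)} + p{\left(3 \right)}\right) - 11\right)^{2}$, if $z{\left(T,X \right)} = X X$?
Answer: $3249$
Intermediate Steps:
$z{\left(T,X \right)} = X^{2}$
$p{\left(Q \right)} = 5 + 9 Q$ ($p{\left(Q \right)} = 5 \left(1 + 2 Q\right) - Q = \left(5 + 10 Q\right) - Q = 5 + 9 Q$)
$\left(\left(z{\left(4,6 \right)} + p{\left(3 \right)}\right) - 11\right)^{2} = \left(\left(6^{2} + \left(5 + 9 \cdot 3\right)\right) - 11\right)^{2} = \left(\left(36 + \left(5 + 27\right)\right) - 11\right)^{2} = \left(\left(36 + 32\right) - 11\right)^{2} = \left(68 - 11\right)^{2} = 57^{2} = 3249$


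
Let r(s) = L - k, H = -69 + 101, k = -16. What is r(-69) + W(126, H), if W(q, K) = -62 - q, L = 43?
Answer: -129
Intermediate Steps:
H = 32
r(s) = 59 (r(s) = 43 - 1*(-16) = 43 + 16 = 59)
r(-69) + W(126, H) = 59 + (-62 - 1*126) = 59 + (-62 - 126) = 59 - 188 = -129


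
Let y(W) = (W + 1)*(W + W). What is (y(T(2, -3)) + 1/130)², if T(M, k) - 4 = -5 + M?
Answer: 271441/16900 ≈ 16.062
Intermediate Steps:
T(M, k) = -1 + M (T(M, k) = 4 + (-5 + M) = -1 + M)
y(W) = 2*W*(1 + W) (y(W) = (1 + W)*(2*W) = 2*W*(1 + W))
(y(T(2, -3)) + 1/130)² = (2*(-1 + 2)*(1 + (-1 + 2)) + 1/130)² = (2*1*(1 + 1) + 1/130)² = (2*1*2 + 1/130)² = (4 + 1/130)² = (521/130)² = 271441/16900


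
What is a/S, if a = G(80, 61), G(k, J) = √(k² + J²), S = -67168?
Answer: -√10121/67168 ≈ -0.0014978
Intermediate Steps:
G(k, J) = √(J² + k²)
a = √10121 (a = √(61² + 80²) = √(3721 + 6400) = √10121 ≈ 100.60)
a/S = √10121/(-67168) = √10121*(-1/67168) = -√10121/67168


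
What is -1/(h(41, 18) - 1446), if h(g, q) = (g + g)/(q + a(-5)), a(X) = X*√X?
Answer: 323889/467279708 + 205*I*√5/467279708 ≈ 0.00069314 + 9.8098e-7*I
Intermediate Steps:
a(X) = X^(3/2)
h(g, q) = 2*g/(q - 5*I*√5) (h(g, q) = (g + g)/(q + (-5)^(3/2)) = (2*g)/(q - 5*I*√5) = 2*g/(q - 5*I*√5))
-1/(h(41, 18) - 1446) = -1/(2*41/(18 - 5*I*√5) - 1446) = -1/(82/(18 - 5*I*√5) - 1446) = -1/(-1446 + 82/(18 - 5*I*√5))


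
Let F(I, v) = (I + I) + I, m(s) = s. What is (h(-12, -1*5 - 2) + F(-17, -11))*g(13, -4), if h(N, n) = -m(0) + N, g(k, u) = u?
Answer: 252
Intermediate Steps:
h(N, n) = N (h(N, n) = -1*0 + N = 0 + N = N)
F(I, v) = 3*I (F(I, v) = 2*I + I = 3*I)
(h(-12, -1*5 - 2) + F(-17, -11))*g(13, -4) = (-12 + 3*(-17))*(-4) = (-12 - 51)*(-4) = -63*(-4) = 252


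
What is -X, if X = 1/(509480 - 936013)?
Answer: 1/426533 ≈ 2.3445e-6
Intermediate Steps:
X = -1/426533 (X = 1/(-426533) = -1/426533 ≈ -2.3445e-6)
-X = -1*(-1/426533) = 1/426533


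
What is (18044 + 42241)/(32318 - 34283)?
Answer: -4019/131 ≈ -30.679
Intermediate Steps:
(18044 + 42241)/(32318 - 34283) = 60285/(-1965) = 60285*(-1/1965) = -4019/131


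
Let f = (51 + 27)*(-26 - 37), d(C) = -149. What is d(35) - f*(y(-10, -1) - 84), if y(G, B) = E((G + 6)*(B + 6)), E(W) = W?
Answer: -511205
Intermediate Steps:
y(G, B) = (6 + B)*(6 + G) (y(G, B) = (G + 6)*(B + 6) = (6 + G)*(6 + B) = (6 + B)*(6 + G))
f = -4914 (f = 78*(-63) = -4914)
d(35) - f*(y(-10, -1) - 84) = -149 - (-4914)*((36 + 6*(-1) + 6*(-10) - 1*(-10)) - 84) = -149 - (-4914)*((36 - 6 - 60 + 10) - 84) = -149 - (-4914)*(-20 - 84) = -149 - (-4914)*(-104) = -149 - 1*511056 = -149 - 511056 = -511205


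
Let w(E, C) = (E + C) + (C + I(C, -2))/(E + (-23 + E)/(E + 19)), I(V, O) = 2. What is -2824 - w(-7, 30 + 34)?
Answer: -54607/19 ≈ -2874.1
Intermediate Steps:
w(E, C) = C + E + (2 + C)/(E + (-23 + E)/(19 + E)) (w(E, C) = (E + C) + (C + 2)/(E + (-23 + E)/(E + 19)) = (C + E) + (2 + C)/(E + (-23 + E)/(19 + E)) = C + E + (2 + C)/(E + (-23 + E)/(19 + E)))
-2824 - w(-7, 30 + 34) = -2824 - (38 + (-7)³ - 21*(-7) - 4*(30 + 34) + 20*(-7)² + (30 + 34)*(-7)² + 21*(30 + 34)*(-7))/(-23 + (-7)² + 20*(-7)) = -2824 - (38 - 343 + 147 - 4*64 + 20*49 + 64*49 + 21*64*(-7))/(-23 + 49 - 140) = -2824 - (38 - 343 + 147 - 256 + 980 + 3136 - 9408)/(-114) = -2824 - (-1)*(-5706)/114 = -2824 - 1*951/19 = -2824 - 951/19 = -54607/19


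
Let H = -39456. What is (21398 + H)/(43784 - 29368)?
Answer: -9029/7208 ≈ -1.2526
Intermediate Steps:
(21398 + H)/(43784 - 29368) = (21398 - 39456)/(43784 - 29368) = -18058/14416 = -18058*1/14416 = -9029/7208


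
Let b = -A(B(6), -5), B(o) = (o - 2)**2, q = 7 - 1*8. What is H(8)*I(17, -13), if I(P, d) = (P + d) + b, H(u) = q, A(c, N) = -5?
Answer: -9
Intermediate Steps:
q = -1 (q = 7 - 8 = -1)
B(o) = (-2 + o)**2
H(u) = -1
b = 5 (b = -1*(-5) = 5)
I(P, d) = 5 + P + d (I(P, d) = (P + d) + 5 = 5 + P + d)
H(8)*I(17, -13) = -(5 + 17 - 13) = -1*9 = -9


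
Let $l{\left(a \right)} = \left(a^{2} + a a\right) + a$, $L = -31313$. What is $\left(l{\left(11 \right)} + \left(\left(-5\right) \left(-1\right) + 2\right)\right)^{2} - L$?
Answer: $98913$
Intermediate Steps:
$l{\left(a \right)} = a + 2 a^{2}$ ($l{\left(a \right)} = \left(a^{2} + a^{2}\right) + a = 2 a^{2} + a = a + 2 a^{2}$)
$\left(l{\left(11 \right)} + \left(\left(-5\right) \left(-1\right) + 2\right)\right)^{2} - L = \left(11 \left(1 + 2 \cdot 11\right) + \left(\left(-5\right) \left(-1\right) + 2\right)\right)^{2} - -31313 = \left(11 \left(1 + 22\right) + \left(5 + 2\right)\right)^{2} + 31313 = \left(11 \cdot 23 + 7\right)^{2} + 31313 = \left(253 + 7\right)^{2} + 31313 = 260^{2} + 31313 = 67600 + 31313 = 98913$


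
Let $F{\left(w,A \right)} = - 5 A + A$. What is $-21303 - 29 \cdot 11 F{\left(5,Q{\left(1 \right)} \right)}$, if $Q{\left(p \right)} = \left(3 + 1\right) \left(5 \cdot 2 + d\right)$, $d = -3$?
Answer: $14425$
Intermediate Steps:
$Q{\left(p \right)} = 28$ ($Q{\left(p \right)} = \left(3 + 1\right) \left(5 \cdot 2 - 3\right) = 4 \left(10 - 3\right) = 4 \cdot 7 = 28$)
$F{\left(w,A \right)} = - 4 A$
$-21303 - 29 \cdot 11 F{\left(5,Q{\left(1 \right)} \right)} = -21303 - 29 \cdot 11 \left(\left(-4\right) 28\right) = -21303 - 319 \left(-112\right) = -21303 - -35728 = -21303 + 35728 = 14425$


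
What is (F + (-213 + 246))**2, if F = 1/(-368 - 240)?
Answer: 402523969/369664 ≈ 1088.9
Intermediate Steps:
F = -1/608 (F = 1/(-608) = -1/608 ≈ -0.0016447)
(F + (-213 + 246))**2 = (-1/608 + (-213 + 246))**2 = (-1/608 + 33)**2 = (20063/608)**2 = 402523969/369664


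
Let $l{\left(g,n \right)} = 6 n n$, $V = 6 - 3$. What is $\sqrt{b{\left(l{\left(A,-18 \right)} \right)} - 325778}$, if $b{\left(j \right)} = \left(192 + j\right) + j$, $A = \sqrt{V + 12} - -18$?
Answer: $i \sqrt{321698} \approx 567.18 i$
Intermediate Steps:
$V = 3$ ($V = 6 - 3 = 3$)
$A = 18 + \sqrt{15}$ ($A = \sqrt{3 + 12} - -18 = \sqrt{15} + 18 = 18 + \sqrt{15} \approx 21.873$)
$l{\left(g,n \right)} = 6 n^{2}$
$b{\left(j \right)} = 192 + 2 j$
$\sqrt{b{\left(l{\left(A,-18 \right)} \right)} - 325778} = \sqrt{\left(192 + 2 \cdot 6 \left(-18\right)^{2}\right) - 325778} = \sqrt{\left(192 + 2 \cdot 6 \cdot 324\right) - 325778} = \sqrt{\left(192 + 2 \cdot 1944\right) - 325778} = \sqrt{\left(192 + 3888\right) - 325778} = \sqrt{4080 - 325778} = \sqrt{-321698} = i \sqrt{321698}$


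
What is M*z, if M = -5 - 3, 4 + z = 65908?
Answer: -527232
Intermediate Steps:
z = 65904 (z = -4 + 65908 = 65904)
M = -8
M*z = -8*65904 = -527232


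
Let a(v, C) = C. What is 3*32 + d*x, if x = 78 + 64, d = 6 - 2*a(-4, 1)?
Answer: 664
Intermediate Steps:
d = 4 (d = 6 - 2*1 = 6 - 2 = 4)
x = 142
3*32 + d*x = 3*32 + 4*142 = 96 + 568 = 664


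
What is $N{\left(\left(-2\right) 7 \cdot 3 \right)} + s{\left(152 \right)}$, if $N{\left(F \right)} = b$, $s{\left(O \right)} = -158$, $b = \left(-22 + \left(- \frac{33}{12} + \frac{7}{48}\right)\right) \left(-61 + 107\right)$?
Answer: $- \frac{30955}{24} \approx -1289.8$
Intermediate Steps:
$b = - \frac{27163}{24}$ ($b = \left(-22 + \left(\left(-33\right) \frac{1}{12} + 7 \cdot \frac{1}{48}\right)\right) 46 = \left(-22 + \left(- \frac{11}{4} + \frac{7}{48}\right)\right) 46 = \left(-22 - \frac{125}{48}\right) 46 = \left(- \frac{1181}{48}\right) 46 = - \frac{27163}{24} \approx -1131.8$)
$N{\left(F \right)} = - \frac{27163}{24}$
$N{\left(\left(-2\right) 7 \cdot 3 \right)} + s{\left(152 \right)} = - \frac{27163}{24} - 158 = - \frac{30955}{24}$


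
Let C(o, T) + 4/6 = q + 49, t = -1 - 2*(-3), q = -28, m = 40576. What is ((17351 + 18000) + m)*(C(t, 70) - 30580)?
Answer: -2320303811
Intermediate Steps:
t = 5 (t = -1 + 6 = 5)
C(o, T) = 61/3 (C(o, T) = -⅔ + (-28 + 49) = -⅔ + 21 = 61/3)
((17351 + 18000) + m)*(C(t, 70) - 30580) = ((17351 + 18000) + 40576)*(61/3 - 30580) = (35351 + 40576)*(-91679/3) = 75927*(-91679/3) = -2320303811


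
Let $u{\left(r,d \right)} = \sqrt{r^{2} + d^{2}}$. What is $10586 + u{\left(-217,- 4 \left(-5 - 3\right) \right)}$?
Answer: $10586 + \sqrt{48113} \approx 10805.0$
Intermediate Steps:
$u{\left(r,d \right)} = \sqrt{d^{2} + r^{2}}$
$10586 + u{\left(-217,- 4 \left(-5 - 3\right) \right)} = 10586 + \sqrt{\left(- 4 \left(-5 - 3\right)\right)^{2} + \left(-217\right)^{2}} = 10586 + \sqrt{\left(\left(-4\right) \left(-8\right)\right)^{2} + 47089} = 10586 + \sqrt{32^{2} + 47089} = 10586 + \sqrt{1024 + 47089} = 10586 + \sqrt{48113}$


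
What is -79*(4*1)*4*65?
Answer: -82160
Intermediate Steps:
-79*(4*1)*4*65 = -79*4*4*65 = -1264*65 = -82160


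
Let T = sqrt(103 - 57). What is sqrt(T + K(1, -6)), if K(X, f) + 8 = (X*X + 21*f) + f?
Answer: sqrt(-139 + sqrt(46)) ≈ 11.499*I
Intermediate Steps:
T = sqrt(46) ≈ 6.7823
K(X, f) = -8 + X**2 + 22*f (K(X, f) = -8 + ((X*X + 21*f) + f) = -8 + ((X**2 + 21*f) + f) = -8 + (X**2 + 22*f) = -8 + X**2 + 22*f)
sqrt(T + K(1, -6)) = sqrt(sqrt(46) + (-8 + 1**2 + 22*(-6))) = sqrt(sqrt(46) + (-8 + 1 - 132)) = sqrt(sqrt(46) - 139) = sqrt(-139 + sqrt(46))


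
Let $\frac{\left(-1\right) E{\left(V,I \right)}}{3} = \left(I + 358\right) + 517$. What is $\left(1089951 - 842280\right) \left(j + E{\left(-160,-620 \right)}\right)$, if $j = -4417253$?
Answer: $-1094214936078$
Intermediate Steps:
$E{\left(V,I \right)} = -2625 - 3 I$ ($E{\left(V,I \right)} = - 3 \left(\left(I + 358\right) + 517\right) = - 3 \left(\left(358 + I\right) + 517\right) = - 3 \left(875 + I\right) = -2625 - 3 I$)
$\left(1089951 - 842280\right) \left(j + E{\left(-160,-620 \right)}\right) = \left(1089951 - 842280\right) \left(-4417253 - 765\right) = 247671 \left(-4417253 + \left(-2625 + 1860\right)\right) = 247671 \left(-4417253 - 765\right) = 247671 \left(-4418018\right) = -1094214936078$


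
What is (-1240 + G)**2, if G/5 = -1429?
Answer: 70308225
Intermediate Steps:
G = -7145 (G = 5*(-1429) = -7145)
(-1240 + G)**2 = (-1240 - 7145)**2 = (-8385)**2 = 70308225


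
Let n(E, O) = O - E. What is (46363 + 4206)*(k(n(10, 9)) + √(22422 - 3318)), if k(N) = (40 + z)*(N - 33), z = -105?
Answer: 111757490 + 202276*√1194 ≈ 1.1875e+8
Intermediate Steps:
k(N) = 2145 - 65*N (k(N) = (40 - 105)*(N - 33) = -65*(-33 + N) = 2145 - 65*N)
(46363 + 4206)*(k(n(10, 9)) + √(22422 - 3318)) = (46363 + 4206)*((2145 - 65*(9 - 1*10)) + √(22422 - 3318)) = 50569*((2145 - 65*(9 - 10)) + √19104) = 50569*((2145 - 65*(-1)) + 4*√1194) = 50569*((2145 + 65) + 4*√1194) = 50569*(2210 + 4*√1194) = 111757490 + 202276*√1194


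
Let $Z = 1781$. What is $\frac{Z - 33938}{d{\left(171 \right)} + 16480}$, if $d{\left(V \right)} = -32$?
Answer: $- \frac{32157}{16448} \approx -1.9551$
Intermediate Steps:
$\frac{Z - 33938}{d{\left(171 \right)} + 16480} = \frac{1781 - 33938}{-32 + 16480} = - \frac{32157}{16448}$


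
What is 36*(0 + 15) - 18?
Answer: 522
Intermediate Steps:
36*(0 + 15) - 18 = 36*15 - 18 = 540 - 18 = 522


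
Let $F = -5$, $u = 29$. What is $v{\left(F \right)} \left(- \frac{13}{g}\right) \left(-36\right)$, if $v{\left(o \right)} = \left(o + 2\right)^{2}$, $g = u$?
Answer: $\frac{4212}{29} \approx 145.24$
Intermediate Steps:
$g = 29$
$v{\left(o \right)} = \left(2 + o\right)^{2}$
$v{\left(F \right)} \left(- \frac{13}{g}\right) \left(-36\right) = \left(2 - 5\right)^{2} \left(- \frac{13}{29}\right) \left(-36\right) = \left(-3\right)^{2} \left(- \frac{13}{29}\right) \left(-36\right) = 9 \left(\left(-1\right) \frac{13}{29}\right) \left(-36\right) = 9 \left(- \frac{13}{29}\right) \left(-36\right) = \left(- \frac{117}{29}\right) \left(-36\right) = \frac{4212}{29}$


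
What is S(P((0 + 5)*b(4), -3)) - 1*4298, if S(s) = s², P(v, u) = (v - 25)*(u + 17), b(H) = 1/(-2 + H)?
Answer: 94927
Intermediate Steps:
P(v, u) = (-25 + v)*(17 + u)
S(P((0 + 5)*b(4), -3)) - 1*4298 = (-425 - 25*(-3) + 17*((0 + 5)/(-2 + 4)) - 3*(0 + 5)/(-2 + 4))² - 1*4298 = (-425 + 75 + 17*(5/2) - 15/2)² - 4298 = (-425 + 75 + 17*(5*(½)) - 15/2)² - 4298 = (-425 + 75 + 17*(5/2) - 3*5/2)² - 4298 = (-425 + 75 + 85/2 - 15/2)² - 4298 = (-315)² - 4298 = 99225 - 4298 = 94927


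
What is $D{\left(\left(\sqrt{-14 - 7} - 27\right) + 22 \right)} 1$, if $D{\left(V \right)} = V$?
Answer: $-5 + i \sqrt{21} \approx -5.0 + 4.5826 i$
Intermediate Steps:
$D{\left(\left(\sqrt{-14 - 7} - 27\right) + 22 \right)} 1 = \left(\left(\sqrt{-14 - 7} - 27\right) + 22\right) 1 = \left(\left(\sqrt{-21} - 27\right) + 22\right) 1 = \left(\left(i \sqrt{21} - 27\right) + 22\right) 1 = \left(\left(-27 + i \sqrt{21}\right) + 22\right) 1 = \left(-5 + i \sqrt{21}\right) 1 = -5 + i \sqrt{21}$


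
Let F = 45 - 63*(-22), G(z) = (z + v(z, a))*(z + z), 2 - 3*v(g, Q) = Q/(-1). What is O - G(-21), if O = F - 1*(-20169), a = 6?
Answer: 20830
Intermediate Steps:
v(g, Q) = 2/3 + Q/3 (v(g, Q) = 2/3 - Q/(3*(-1)) = 2/3 - Q*(-1)/3 = 2/3 - (-1)*Q/3 = 2/3 + Q/3)
G(z) = 2*z*(8/3 + z) (G(z) = (z + (2/3 + (1/3)*6))*(z + z) = (z + (2/3 + 2))*(2*z) = (z + 8/3)*(2*z) = (8/3 + z)*(2*z) = 2*z*(8/3 + z))
F = 1431 (F = 45 + 1386 = 1431)
O = 21600 (O = 1431 - 1*(-20169) = 1431 + 20169 = 21600)
O - G(-21) = 21600 - 2*(-21)*(8 + 3*(-21))/3 = 21600 - 2*(-21)*(8 - 63)/3 = 21600 - 2*(-21)*(-55)/3 = 21600 - 1*770 = 21600 - 770 = 20830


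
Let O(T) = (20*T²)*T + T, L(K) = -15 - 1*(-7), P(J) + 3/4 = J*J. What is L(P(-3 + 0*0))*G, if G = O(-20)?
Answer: 1280160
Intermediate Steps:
P(J) = -¾ + J² (P(J) = -¾ + J*J = -¾ + J²)
L(K) = -8 (L(K) = -15 + 7 = -8)
O(T) = T + 20*T³ (O(T) = 20*T³ + T = T + 20*T³)
G = -160020 (G = -20 + 20*(-20)³ = -20 + 20*(-8000) = -20 - 160000 = -160020)
L(P(-3 + 0*0))*G = -8*(-160020) = 1280160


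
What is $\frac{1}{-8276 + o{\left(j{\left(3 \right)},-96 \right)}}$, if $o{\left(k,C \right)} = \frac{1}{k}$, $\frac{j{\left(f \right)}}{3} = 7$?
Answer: $- \frac{21}{173795} \approx -0.00012083$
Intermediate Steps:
$j{\left(f \right)} = 21$ ($j{\left(f \right)} = 3 \cdot 7 = 21$)
$\frac{1}{-8276 + o{\left(j{\left(3 \right)},-96 \right)}} = \frac{1}{-8276 + \frac{1}{21}} = \frac{1}{- \frac{173795}{21}} = - \frac{21}{173795}$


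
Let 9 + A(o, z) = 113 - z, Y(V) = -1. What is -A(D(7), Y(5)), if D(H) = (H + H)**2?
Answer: -105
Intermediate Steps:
D(H) = 4*H**2 (D(H) = (2*H)**2 = 4*H**2)
A(o, z) = 104 - z (A(o, z) = -9 + (113 - z) = 104 - z)
-A(D(7), Y(5)) = -(104 - 1*(-1)) = -(104 + 1) = -1*105 = -105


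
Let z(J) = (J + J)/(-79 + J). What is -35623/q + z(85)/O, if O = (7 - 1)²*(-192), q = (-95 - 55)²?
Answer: -20571973/12960000 ≈ -1.5873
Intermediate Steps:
q = 22500 (q = (-150)² = 22500)
z(J) = 2*J/(-79 + J) (z(J) = (2*J)/(-79 + J) = 2*J/(-79 + J))
O = -6912 (O = 6²*(-192) = 36*(-192) = -6912)
-35623/q + z(85)/O = -35623/22500 + (2*85/(-79 + 85))/(-6912) = -35623*1/22500 + (2*85/6)*(-1/6912) = -35623/22500 + (2*85*(⅙))*(-1/6912) = -35623/22500 + (85/3)*(-1/6912) = -35623/22500 - 85/20736 = -20571973/12960000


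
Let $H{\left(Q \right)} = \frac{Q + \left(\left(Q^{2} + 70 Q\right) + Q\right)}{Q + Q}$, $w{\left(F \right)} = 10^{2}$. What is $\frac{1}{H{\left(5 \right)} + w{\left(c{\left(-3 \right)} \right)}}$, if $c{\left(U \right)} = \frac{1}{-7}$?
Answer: $\frac{2}{277} \approx 0.0072202$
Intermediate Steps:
$c{\left(U \right)} = - \frac{1}{7}$
$w{\left(F \right)} = 100$
$H{\left(Q \right)} = \frac{Q^{2} + 72 Q}{2 Q}$ ($H{\left(Q \right)} = \frac{Q + \left(Q^{2} + 71 Q\right)}{2 Q} = \left(Q^{2} + 72 Q\right) \frac{1}{2 Q} = \frac{Q^{2} + 72 Q}{2 Q}$)
$\frac{1}{H{\left(5 \right)} + w{\left(c{\left(-3 \right)} \right)}} = \frac{1}{\left(36 + \frac{1}{2} \cdot 5\right) + 100} = \frac{1}{\left(36 + \frac{5}{2}\right) + 100} = \frac{1}{\frac{77}{2} + 100} = \frac{1}{\frac{277}{2}} = \frac{2}{277}$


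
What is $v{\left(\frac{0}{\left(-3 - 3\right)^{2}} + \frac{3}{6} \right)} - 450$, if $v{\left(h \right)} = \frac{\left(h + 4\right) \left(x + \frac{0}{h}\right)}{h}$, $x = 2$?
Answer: $-432$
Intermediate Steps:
$v{\left(h \right)} = \frac{8 + 2 h}{h}$ ($v{\left(h \right)} = \frac{\left(h + 4\right) \left(2 + \frac{0}{h}\right)}{h} = \frac{\left(4 + h\right) \left(2 + 0\right)}{h} = \frac{\left(4 + h\right) 2}{h} = \frac{8 + 2 h}{h}$)
$v{\left(\frac{0}{\left(-3 - 3\right)^{2}} + \frac{3}{6} \right)} - 450 = \left(2 + \frac{8}{\frac{0}{\left(-3 - 3\right)^{2}} + \frac{3}{6}}\right) - 450 = \left(2 + \frac{8}{\frac{0}{\left(-6\right)^{2}} + 3 \cdot \frac{1}{6}}\right) - 450 = \left(2 + \frac{8}{\frac{0}{36} + \frac{1}{2}}\right) - 450 = \left(2 + \frac{8}{0 \cdot \frac{1}{36} + \frac{1}{2}}\right) - 450 = \left(2 + \frac{8}{0 + \frac{1}{2}}\right) - 450 = \left(2 + 8 \frac{1}{\frac{1}{2}}\right) - 450 = \left(2 + 8 \cdot 2\right) - 450 = \left(2 + 16\right) - 450 = 18 - 450 = -432$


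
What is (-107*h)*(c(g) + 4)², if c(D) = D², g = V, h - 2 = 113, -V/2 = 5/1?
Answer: -133090880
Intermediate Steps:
V = -10 (V = -10/1 = -10 ≈ -10.000)
h = 115 (h = 2 + 113 = 115)
g = -10
(-107*h)*(c(g) + 4)² = (-107*115)*((-10)² + 4)² = -12305*(100 + 4)² = -12305*104² = -12305*10816 = -133090880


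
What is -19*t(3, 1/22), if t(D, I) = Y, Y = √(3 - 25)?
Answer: -19*I*√22 ≈ -89.118*I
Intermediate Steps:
Y = I*√22 (Y = √(-22) = I*√22 ≈ 4.6904*I)
t(D, I) = I*√22
-19*t(3, 1/22) = -19*I*√22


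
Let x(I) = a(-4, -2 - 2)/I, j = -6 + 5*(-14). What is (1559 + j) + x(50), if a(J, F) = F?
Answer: 37073/25 ≈ 1482.9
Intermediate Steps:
j = -76 (j = -6 - 70 = -76)
x(I) = -4/I (x(I) = (-2 - 2)/I = -4/I)
(1559 + j) + x(50) = (1559 - 76) - 4/50 = 1483 - 4*1/50 = 1483 - 2/25 = 37073/25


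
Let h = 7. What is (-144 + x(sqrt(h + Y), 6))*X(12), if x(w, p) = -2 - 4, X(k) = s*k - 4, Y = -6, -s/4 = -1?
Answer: -6600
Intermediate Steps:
s = 4 (s = -4*(-1) = 4)
X(k) = -4 + 4*k (X(k) = 4*k - 4 = -4 + 4*k)
x(w, p) = -6
(-144 + x(sqrt(h + Y), 6))*X(12) = (-144 - 6)*(-4 + 4*12) = -150*(-4 + 48) = -150*44 = -6600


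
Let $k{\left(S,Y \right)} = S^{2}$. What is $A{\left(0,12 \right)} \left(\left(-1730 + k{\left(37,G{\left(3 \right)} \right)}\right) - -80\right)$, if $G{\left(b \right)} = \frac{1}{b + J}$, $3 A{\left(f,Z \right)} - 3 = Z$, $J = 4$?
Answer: $-1405$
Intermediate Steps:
$A{\left(f,Z \right)} = 1 + \frac{Z}{3}$
$G{\left(b \right)} = \frac{1}{4 + b}$ ($G{\left(b \right)} = \frac{1}{b + 4} = \frac{1}{4 + b}$)
$A{\left(0,12 \right)} \left(\left(-1730 + k{\left(37,G{\left(3 \right)} \right)}\right) - -80\right) = \left(1 + \frac{1}{3} \cdot 12\right) \left(\left(-1730 + 37^{2}\right) - -80\right) = \left(1 + 4\right) \left(\left(-1730 + 1369\right) + \left(88 - 8\right)\right) = 5 \left(-361 + 80\right) = 5 \left(-281\right) = -1405$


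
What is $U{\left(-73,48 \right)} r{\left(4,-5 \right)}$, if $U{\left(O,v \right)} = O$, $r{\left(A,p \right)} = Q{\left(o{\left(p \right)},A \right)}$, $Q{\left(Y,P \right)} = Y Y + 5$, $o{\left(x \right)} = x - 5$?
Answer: $-7665$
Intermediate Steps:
$o{\left(x \right)} = -5 + x$ ($o{\left(x \right)} = x - 5 = -5 + x$)
$Q{\left(Y,P \right)} = 5 + Y^{2}$ ($Q{\left(Y,P \right)} = Y^{2} + 5 = 5 + Y^{2}$)
$r{\left(A,p \right)} = 5 + \left(-5 + p\right)^{2}$
$U{\left(-73,48 \right)} r{\left(4,-5 \right)} = - 73 \left(5 + \left(-5 - 5\right)^{2}\right) = - 73 \left(5 + \left(-10\right)^{2}\right) = - 73 \left(5 + 100\right) = \left(-73\right) 105 = -7665$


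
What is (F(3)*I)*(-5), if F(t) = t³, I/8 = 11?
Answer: -11880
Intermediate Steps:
I = 88 (I = 8*11 = 88)
(F(3)*I)*(-5) = (3³*88)*(-5) = (27*88)*(-5) = 2376*(-5) = -11880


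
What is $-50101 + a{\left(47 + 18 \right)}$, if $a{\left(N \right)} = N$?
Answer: $-50036$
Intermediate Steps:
$-50101 + a{\left(47 + 18 \right)} = -50101 + \left(47 + 18\right) = -50101 + 65 = -50036$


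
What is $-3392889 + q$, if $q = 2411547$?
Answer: $-981342$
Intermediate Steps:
$-3392889 + q = -3392889 + 2411547 = -981342$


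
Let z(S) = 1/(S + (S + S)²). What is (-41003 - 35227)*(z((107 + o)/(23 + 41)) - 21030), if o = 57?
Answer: 65727684484/41 ≈ 1.6031e+9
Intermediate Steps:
z(S) = 1/(S + 4*S²) (z(S) = 1/(S + (2*S)²) = 1/(S + 4*S²))
(-41003 - 35227)*(z((107 + o)/(23 + 41)) - 21030) = (-41003 - 35227)*(1/((((107 + 57)/(23 + 41)))*(1 + 4*((107 + 57)/(23 + 41)))) - 21030) = -76230*(1/(((164/64))*(1 + 4*(164/64))) - 21030) = -76230*(1/(((164*(1/64)))*(1 + 4*(164*(1/64)))) - 21030) = -76230*(1/((41/16)*(1 + 4*(41/16))) - 21030) = -76230*(16/(41*(1 + 41/4)) - 21030) = -76230*(16/(41*(45/4)) - 21030) = -76230*((16/41)*(4/45) - 21030) = -76230*(64/1845 - 21030) = -76230*(-38800286/1845) = 65727684484/41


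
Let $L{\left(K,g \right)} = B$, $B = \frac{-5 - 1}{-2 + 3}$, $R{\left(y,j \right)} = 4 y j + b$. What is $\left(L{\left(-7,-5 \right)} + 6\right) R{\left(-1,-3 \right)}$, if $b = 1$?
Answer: $0$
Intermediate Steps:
$R{\left(y,j \right)} = 1 + 4 j y$ ($R{\left(y,j \right)} = 4 y j + 1 = 4 j y + 1 = 1 + 4 j y$)
$B = -6$ ($B = - \frac{6}{1} = \left(-6\right) 1 = -6$)
$L{\left(K,g \right)} = -6$
$\left(L{\left(-7,-5 \right)} + 6\right) R{\left(-1,-3 \right)} = \left(-6 + 6\right) \left(1 + 4 \left(-3\right) \left(-1\right)\right) = 0 \left(1 + 12\right) = 0 \cdot 13 = 0$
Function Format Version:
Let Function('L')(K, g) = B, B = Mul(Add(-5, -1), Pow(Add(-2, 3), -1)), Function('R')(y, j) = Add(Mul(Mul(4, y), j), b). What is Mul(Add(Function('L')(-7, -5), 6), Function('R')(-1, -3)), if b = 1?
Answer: 0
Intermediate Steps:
Function('R')(y, j) = Add(1, Mul(4, j, y)) (Function('R')(y, j) = Add(Mul(Mul(4, y), j), 1) = Add(Mul(4, j, y), 1) = Add(1, Mul(4, j, y)))
B = -6 (B = Mul(-6, Pow(1, -1)) = Mul(-6, 1) = -6)
Function('L')(K, g) = -6
Mul(Add(Function('L')(-7, -5), 6), Function('R')(-1, -3)) = Mul(Add(-6, 6), Add(1, Mul(4, -3, -1))) = Mul(0, Add(1, 12)) = Mul(0, 13) = 0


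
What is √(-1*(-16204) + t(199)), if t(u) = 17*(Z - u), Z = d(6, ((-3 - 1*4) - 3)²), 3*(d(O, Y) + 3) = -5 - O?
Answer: √114369/3 ≈ 112.73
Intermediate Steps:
d(O, Y) = -14/3 - O/3 (d(O, Y) = -3 + (-5 - O)/3 = -3 + (-5/3 - O/3) = -14/3 - O/3)
Z = -20/3 (Z = -14/3 - ⅓*6 = -14/3 - 2 = -20/3 ≈ -6.6667)
t(u) = -340/3 - 17*u (t(u) = 17*(-20/3 - u) = -340/3 - 17*u)
√(-1*(-16204) + t(199)) = √(-1*(-16204) + (-340/3 - 17*199)) = √(16204 + (-340/3 - 3383)) = √(16204 - 10489/3) = √(38123/3) = √114369/3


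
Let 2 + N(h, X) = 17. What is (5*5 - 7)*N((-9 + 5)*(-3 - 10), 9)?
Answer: 270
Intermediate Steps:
N(h, X) = 15 (N(h, X) = -2 + 17 = 15)
(5*5 - 7)*N((-9 + 5)*(-3 - 10), 9) = (5*5 - 7)*15 = (25 - 7)*15 = 18*15 = 270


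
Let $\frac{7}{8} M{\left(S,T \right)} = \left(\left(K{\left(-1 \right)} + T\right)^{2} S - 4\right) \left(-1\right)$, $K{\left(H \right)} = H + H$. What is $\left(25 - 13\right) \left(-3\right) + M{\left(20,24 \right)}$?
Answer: $- \frac{77660}{7} \approx -11094.0$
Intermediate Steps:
$K{\left(H \right)} = 2 H$
$M{\left(S,T \right)} = \frac{32}{7} - \frac{8 S \left(-2 + T\right)^{2}}{7}$ ($M{\left(S,T \right)} = \frac{8 \left(\left(2 \left(-1\right) + T\right)^{2} S - 4\right) \left(-1\right)}{7} = \frac{8 \left(\left(-2 + T\right)^{2} S - 4\right) \left(-1\right)}{7} = \frac{8 \left(S \left(-2 + T\right)^{2} - 4\right) \left(-1\right)}{7} = \frac{8 \left(-4 + S \left(-2 + T\right)^{2}\right) \left(-1\right)}{7} = \frac{8 \left(4 - S \left(-2 + T\right)^{2}\right)}{7} = \frac{32}{7} - \frac{8 S \left(-2 + T\right)^{2}}{7}$)
$\left(25 - 13\right) \left(-3\right) + M{\left(20,24 \right)} = \left(25 - 13\right) \left(-3\right) + \left(\frac{32}{7} - \frac{160 \left(-2 + 24\right)^{2}}{7}\right) = 12 \left(-3\right) + \left(\frac{32}{7} - \frac{160 \cdot 22^{2}}{7}\right) = -36 + \left(\frac{32}{7} - \frac{160}{7} \cdot 484\right) = -36 + \left(\frac{32}{7} - \frac{77440}{7}\right) = -36 - \frac{77408}{7} = - \frac{77660}{7}$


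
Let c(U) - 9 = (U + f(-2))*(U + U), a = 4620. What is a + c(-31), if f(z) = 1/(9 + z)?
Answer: 45795/7 ≈ 6542.1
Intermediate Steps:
c(U) = 9 + 2*U*(1/7 + U) (c(U) = 9 + (U + 1/(9 - 2))*(U + U) = 9 + (U + 1/7)*(2*U) = 9 + (1/7 + U)*(2*U) = 9 + 2*U*(1/7 + U))
a + c(-31) = 4620 + (9 + 2*(-31)**2 + (2/7)*(-31)) = 4620 + (9 + 2*961 - 62/7) = 4620 + (9 + 1922 - 62/7) = 4620 + 13455/7 = 45795/7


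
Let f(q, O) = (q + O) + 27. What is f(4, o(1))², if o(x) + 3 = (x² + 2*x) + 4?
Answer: 1225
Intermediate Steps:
o(x) = 1 + x² + 2*x (o(x) = -3 + ((x² + 2*x) + 4) = -3 + (4 + x² + 2*x) = 1 + x² + 2*x)
f(q, O) = 27 + O + q (f(q, O) = (O + q) + 27 = 27 + O + q)
f(4, o(1))² = (27 + (1 + 1² + 2*1) + 4)² = (27 + (1 + 1 + 2) + 4)² = (27 + 4 + 4)² = 35² = 1225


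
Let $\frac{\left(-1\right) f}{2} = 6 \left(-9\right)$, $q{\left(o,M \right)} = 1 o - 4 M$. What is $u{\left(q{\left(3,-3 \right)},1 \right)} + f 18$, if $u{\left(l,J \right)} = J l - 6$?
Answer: $1953$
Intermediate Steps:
$q{\left(o,M \right)} = o - 4 M$
$u{\left(l,J \right)} = -6 + J l$
$f = 108$ ($f = - 2 \cdot 6 \left(-9\right) = \left(-2\right) \left(-54\right) = 108$)
$u{\left(q{\left(3,-3 \right)},1 \right)} + f 18 = \left(-6 + 1 \left(3 - -12\right)\right) + 108 \cdot 18 = \left(-6 + 1 \left(3 + 12\right)\right) + 1944 = \left(-6 + 1 \cdot 15\right) + 1944 = \left(-6 + 15\right) + 1944 = 9 + 1944 = 1953$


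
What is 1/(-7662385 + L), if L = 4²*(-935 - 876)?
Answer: -1/7691361 ≈ -1.3002e-7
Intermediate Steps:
L = -28976 (L = 16*(-1811) = -28976)
1/(-7662385 + L) = 1/(-7662385 - 28976) = 1/(-7691361) = -1/7691361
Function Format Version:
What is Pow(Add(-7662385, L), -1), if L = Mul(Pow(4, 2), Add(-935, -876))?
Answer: Rational(-1, 7691361) ≈ -1.3002e-7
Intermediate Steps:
L = -28976 (L = Mul(16, -1811) = -28976)
Pow(Add(-7662385, L), -1) = Pow(Add(-7662385, -28976), -1) = Pow(-7691361, -1) = Rational(-1, 7691361)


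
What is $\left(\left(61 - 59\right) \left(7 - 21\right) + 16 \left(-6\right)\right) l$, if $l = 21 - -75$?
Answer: $-11904$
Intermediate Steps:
$l = 96$ ($l = 21 + 75 = 96$)
$\left(\left(61 - 59\right) \left(7 - 21\right) + 16 \left(-6\right)\right) l = \left(\left(61 - 59\right) \left(7 - 21\right) + 16 \left(-6\right)\right) 96 = \left(2 \left(-14\right) - 96\right) 96 = \left(-28 - 96\right) 96 = \left(-124\right) 96 = -11904$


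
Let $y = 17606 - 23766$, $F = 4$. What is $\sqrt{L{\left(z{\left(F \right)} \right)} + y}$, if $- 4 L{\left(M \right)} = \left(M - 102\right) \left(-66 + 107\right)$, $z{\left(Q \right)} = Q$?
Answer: $\frac{i \sqrt{20622}}{2} \approx 71.802 i$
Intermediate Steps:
$L{\left(M \right)} = \frac{2091}{2} - \frac{41 M}{4}$ ($L{\left(M \right)} = - \frac{\left(M - 102\right) \left(-66 + 107\right)}{4} = - \frac{\left(-102 + M\right) 41}{4} = - \frac{-4182 + 41 M}{4} = \frac{2091}{2} - \frac{41 M}{4}$)
$y = -6160$ ($y = 17606 - 23766 = -6160$)
$\sqrt{L{\left(z{\left(F \right)} \right)} + y} = \sqrt{\left(\frac{2091}{2} - 41\right) - 6160} = \sqrt{\frac{2009}{2} - 6160} = \sqrt{- \frac{10311}{2}} = \frac{i \sqrt{20622}}{2}$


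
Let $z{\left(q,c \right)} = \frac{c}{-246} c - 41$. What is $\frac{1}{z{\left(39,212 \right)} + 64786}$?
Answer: $\frac{123}{7941163} \approx 1.5489 \cdot 10^{-5}$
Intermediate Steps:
$z{\left(q,c \right)} = -41 - \frac{c^{2}}{246}$ ($z{\left(q,c \right)} = c \left(- \frac{1}{246}\right) c - 41 = - \frac{c}{246} c - 41 = - \frac{c^{2}}{246} - 41 = -41 - \frac{c^{2}}{246}$)
$\frac{1}{z{\left(39,212 \right)} + 64786} = \frac{1}{\left(-41 - \frac{212^{2}}{246}\right) + 64786} = \frac{1}{\left(-41 - \frac{22472}{123}\right) + 64786} = \frac{1}{- \frac{27515}{123} + 64786} = \frac{1}{\frac{7941163}{123}} = \frac{123}{7941163}$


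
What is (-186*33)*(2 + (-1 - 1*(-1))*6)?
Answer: -12276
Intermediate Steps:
(-186*33)*(2 + (-1 - 1*(-1))*6) = -6138*(2 + (-1 + 1)*6) = -6138*(2 + 0*6) = -6138*(2 + 0) = -6138*2 = -12276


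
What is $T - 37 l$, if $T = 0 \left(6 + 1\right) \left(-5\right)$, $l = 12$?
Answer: $-444$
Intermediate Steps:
$T = 0$ ($T = 0 \cdot 7 \left(-5\right) = 0 \left(-5\right) = 0$)
$T - 37 l = 0 - 444 = -444$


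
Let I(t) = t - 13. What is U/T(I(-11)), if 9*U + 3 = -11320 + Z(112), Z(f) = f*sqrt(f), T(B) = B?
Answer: 11323/216 - 56*sqrt(7)/27 ≈ 46.934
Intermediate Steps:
I(t) = -13 + t
Z(f) = f**(3/2)
U = -11323/9 + 448*sqrt(7)/9 (U = -1/3 + (-11320 + 112**(3/2))/9 = -1/3 + (-11320 + 448*sqrt(7))/9 = -1/3 + (-11320/9 + 448*sqrt(7)/9) = -11323/9 + 448*sqrt(7)/9 ≈ -1126.4)
U/T(I(-11)) = (-11323/9 + 448*sqrt(7)/9)/(-13 - 11) = (-11323/9 + 448*sqrt(7)/9)/(-24) = (-11323/9 + 448*sqrt(7)/9)*(-1/24) = 11323/216 - 56*sqrt(7)/27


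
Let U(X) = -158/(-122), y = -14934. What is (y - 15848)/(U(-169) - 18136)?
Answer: 1877702/1106217 ≈ 1.6974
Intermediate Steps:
U(X) = 79/61 (U(X) = -158*(-1/122) = 79/61)
(y - 15848)/(U(-169) - 18136) = (-14934 - 15848)/(79/61 - 18136) = -30782/(-1106217/61) = -30782*(-61/1106217) = 1877702/1106217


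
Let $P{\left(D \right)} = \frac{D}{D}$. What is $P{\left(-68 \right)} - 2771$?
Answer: $-2770$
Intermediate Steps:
$P{\left(D \right)} = 1$
$P{\left(-68 \right)} - 2771 = 1 - 2771 = -2770$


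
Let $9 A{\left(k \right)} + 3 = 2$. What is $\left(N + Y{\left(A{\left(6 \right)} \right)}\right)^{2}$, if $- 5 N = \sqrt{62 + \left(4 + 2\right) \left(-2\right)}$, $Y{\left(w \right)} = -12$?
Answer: $\left(12 + \sqrt{2}\right)^{2} \approx 179.94$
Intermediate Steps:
$A{\left(k \right)} = - \frac{1}{9}$ ($A{\left(k \right)} = - \frac{1}{3} + \frac{1}{9} \cdot 2 = - \frac{1}{3} + \frac{2}{9} = - \frac{1}{9}$)
$N = - \sqrt{2}$ ($N = - \frac{\sqrt{62 + \left(4 + 2\right) \left(-2\right)}}{5} = - \frac{\sqrt{62 + 6 \left(-2\right)}}{5} = - \frac{\sqrt{62 - 12}}{5} = - \frac{\sqrt{50}}{5} = - \frac{5 \sqrt{2}}{5} = - \sqrt{2} \approx -1.4142$)
$\left(N + Y{\left(A{\left(6 \right)} \right)}\right)^{2} = \left(- \sqrt{2} - 12\right)^{2} = \left(-12 - \sqrt{2}\right)^{2}$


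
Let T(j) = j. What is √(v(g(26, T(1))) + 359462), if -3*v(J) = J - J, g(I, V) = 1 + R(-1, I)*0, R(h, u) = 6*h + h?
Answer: √359462 ≈ 599.55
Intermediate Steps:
R(h, u) = 7*h
g(I, V) = 1 (g(I, V) = 1 + (7*(-1))*0 = 1 - 7*0 = 1 + 0 = 1)
v(J) = 0 (v(J) = -(J - J)/3 = -⅓*0 = 0)
√(v(g(26, T(1))) + 359462) = √(0 + 359462) = √359462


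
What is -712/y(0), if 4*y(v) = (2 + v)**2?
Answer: -712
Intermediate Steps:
y(v) = (2 + v)**2/4
-712/y(0) = -712*4/(2 + 0)**2 = -712/1 = -712*1 = -712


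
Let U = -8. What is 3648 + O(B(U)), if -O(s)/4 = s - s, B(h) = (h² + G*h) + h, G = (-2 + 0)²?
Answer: 3648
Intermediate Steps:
G = 4 (G = (-2)² = 4)
B(h) = h² + 5*h (B(h) = (h² + 4*h) + h = h² + 5*h)
O(s) = 0 (O(s) = -4*(s - s) = -4*0 = 0)
3648 + O(B(U)) = 3648 + 0 = 3648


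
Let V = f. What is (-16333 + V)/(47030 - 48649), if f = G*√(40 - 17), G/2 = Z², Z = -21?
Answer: 16333/1619 - 882*√23/1619 ≈ 7.4756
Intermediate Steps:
G = 882 (G = 2*(-21)² = 2*441 = 882)
f = 882*√23 (f = 882*√(40 - 17) = 882*√23 ≈ 4229.9)
V = 882*√23 ≈ 4229.9
(-16333 + V)/(47030 - 48649) = (-16333 + 882*√23)/(47030 - 48649) = (-16333 + 882*√23)/(-1619) = (-16333 + 882*√23)*(-1/1619) = 16333/1619 - 882*√23/1619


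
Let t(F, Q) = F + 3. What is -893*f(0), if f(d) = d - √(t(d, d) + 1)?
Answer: 1786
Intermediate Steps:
t(F, Q) = 3 + F
f(d) = d - √(4 + d) (f(d) = d - √((3 + d) + 1) = d - √(4 + d))
-893*f(0) = -893*(0 - √(4 + 0)) = -893*(0 - √4) = -893*(0 - 1*2) = -893*(0 - 2) = -893*(-2) = 1786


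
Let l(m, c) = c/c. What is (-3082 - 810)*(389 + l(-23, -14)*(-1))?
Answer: -1510096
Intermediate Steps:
l(m, c) = 1
(-3082 - 810)*(389 + l(-23, -14)*(-1)) = (-3082 - 810)*(389 + 1*(-1)) = -3892*(389 - 1) = -3892*388 = -1510096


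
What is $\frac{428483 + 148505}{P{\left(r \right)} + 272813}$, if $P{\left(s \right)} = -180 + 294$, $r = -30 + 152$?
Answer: $\frac{576988}{272927} \approx 2.1141$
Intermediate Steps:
$r = 122$
$P{\left(s \right)} = 114$
$\frac{428483 + 148505}{P{\left(r \right)} + 272813} = \frac{428483 + 148505}{114 + 272813} = \frac{576988}{272927}$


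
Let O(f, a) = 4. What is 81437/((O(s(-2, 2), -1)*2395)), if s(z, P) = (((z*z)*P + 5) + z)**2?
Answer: 81437/9580 ≈ 8.5007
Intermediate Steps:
s(z, P) = (5 + z + P*z**2)**2 (s(z, P) = ((z**2*P + 5) + z)**2 = ((P*z**2 + 5) + z)**2 = ((5 + P*z**2) + z)**2 = (5 + z + P*z**2)**2)
81437/((O(s(-2, 2), -1)*2395)) = 81437/((4*2395)) = 81437/9580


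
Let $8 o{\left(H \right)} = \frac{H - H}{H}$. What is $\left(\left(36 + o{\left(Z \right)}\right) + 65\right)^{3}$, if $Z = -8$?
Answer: $1030301$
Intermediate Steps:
$o{\left(H \right)} = 0$ ($o{\left(H \right)} = \frac{\left(H - H\right) \frac{1}{H}}{8} = \frac{0 \frac{1}{H}}{8} = \frac{1}{8} \cdot 0 = 0$)
$\left(\left(36 + o{\left(Z \right)}\right) + 65\right)^{3} = \left(\left(36 + 0\right) + 65\right)^{3} = \left(36 + 65\right)^{3} = 101^{3} = 1030301$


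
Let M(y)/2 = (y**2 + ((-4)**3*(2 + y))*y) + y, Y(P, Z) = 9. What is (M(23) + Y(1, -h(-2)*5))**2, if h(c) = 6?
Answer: 5254365169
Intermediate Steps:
M(y) = 2*y + 2*y**2 + 2*y*(-128 - 64*y) (M(y) = 2*((y**2 + ((-4)**3*(2 + y))*y) + y) = 2*((y**2 + (-64*(2 + y))*y) + y) = 2*((y**2 + (-128 - 64*y)*y) + y) = 2*((y**2 + y*(-128 - 64*y)) + y) = 2*(y + y**2 + y*(-128 - 64*y)) = 2*y + 2*y**2 + 2*y*(-128 - 64*y))
(M(23) + Y(1, -h(-2)*5))**2 = (-2*23*(127 + 63*23) + 9)**2 = (-2*23*(127 + 1449) + 9)**2 = (-2*23*1576 + 9)**2 = (-72496 + 9)**2 = (-72487)**2 = 5254365169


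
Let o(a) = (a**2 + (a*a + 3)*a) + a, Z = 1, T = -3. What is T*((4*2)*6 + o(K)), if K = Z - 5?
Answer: 48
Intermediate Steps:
K = -4 (K = 1 - 5 = -4)
o(a) = a + a**2 + a*(3 + a**2) (o(a) = (a**2 + (a**2 + 3)*a) + a = (a**2 + (3 + a**2)*a) + a = (a**2 + a*(3 + a**2)) + a = a + a**2 + a*(3 + a**2))
T*((4*2)*6 + o(K)) = -3*((4*2)*6 - 4*(4 - 4 + (-4)**2)) = -3*(8*6 - 4*(4 - 4 + 16)) = -3*(48 - 4*16) = -3*(48 - 64) = -3*(-16) = 48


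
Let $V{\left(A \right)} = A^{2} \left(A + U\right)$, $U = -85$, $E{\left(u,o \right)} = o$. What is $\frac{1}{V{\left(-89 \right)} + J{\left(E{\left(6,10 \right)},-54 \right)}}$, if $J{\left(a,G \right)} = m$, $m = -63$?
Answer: $- \frac{1}{1378317} \approx -7.2552 \cdot 10^{-7}$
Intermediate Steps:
$J{\left(a,G \right)} = -63$
$V{\left(A \right)} = A^{2} \left(-85 + A\right)$ ($V{\left(A \right)} = A^{2} \left(A - 85\right) = A^{2} \left(-85 + A\right)$)
$\frac{1}{V{\left(-89 \right)} + J{\left(E{\left(6,10 \right)},-54 \right)}} = \frac{1}{\left(-89\right)^{2} \left(-85 - 89\right) - 63} = \frac{1}{7921 \left(-174\right) - 63} = \frac{1}{-1378254 - 63} = \frac{1}{-1378317} = - \frac{1}{1378317}$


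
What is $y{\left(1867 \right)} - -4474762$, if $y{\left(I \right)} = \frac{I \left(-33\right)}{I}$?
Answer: $4474729$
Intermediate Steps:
$y{\left(I \right)} = -33$ ($y{\left(I \right)} = \frac{\left(-33\right) I}{I} = -33$)
$y{\left(1867 \right)} - -4474762 = -33 - -4474762 = -33 + 4474762 = 4474729$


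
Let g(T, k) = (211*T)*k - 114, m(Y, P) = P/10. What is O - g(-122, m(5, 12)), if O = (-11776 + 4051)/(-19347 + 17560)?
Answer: 277062939/8935 ≈ 31009.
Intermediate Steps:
m(Y, P) = P/10 (m(Y, P) = P*(⅒) = P/10)
g(T, k) = -114 + 211*T*k (g(T, k) = 211*T*k - 114 = -114 + 211*T*k)
O = 7725/1787 (O = -7725/(-1787) = -7725*(-1/1787) = 7725/1787 ≈ 4.3229)
O - g(-122, m(5, 12)) = 7725/1787 - (-114 + 211*(-122)*((⅒)*12)) = 7725/1787 - (-114 + 211*(-122)*(6/5)) = 7725/1787 - (-114 - 154452/5) = 7725/1787 - 1*(-155022/5) = 7725/1787 + 155022/5 = 277062939/8935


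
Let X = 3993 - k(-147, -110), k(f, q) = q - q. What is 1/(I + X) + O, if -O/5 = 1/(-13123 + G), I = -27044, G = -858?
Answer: 101274/322276031 ≈ 0.00031425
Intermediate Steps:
k(f, q) = 0
O = 5/13981 (O = -5/(-13123 - 858) = -5/(-13981) = -5*(-1/13981) = 5/13981 ≈ 0.00035763)
X = 3993 (X = 3993 - 1*0 = 3993 + 0 = 3993)
1/(I + X) + O = 1/(-27044 + 3993) + 5/13981 = 1/(-23051) + 5/13981 = -1/23051 + 5/13981 = 101274/322276031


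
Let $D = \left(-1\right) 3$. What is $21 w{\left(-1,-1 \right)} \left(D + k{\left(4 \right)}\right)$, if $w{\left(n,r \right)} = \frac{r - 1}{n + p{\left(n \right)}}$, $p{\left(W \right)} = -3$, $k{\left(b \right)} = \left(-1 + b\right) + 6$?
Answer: $63$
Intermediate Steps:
$k{\left(b \right)} = 5 + b$
$D = -3$
$w{\left(n,r \right)} = \frac{-1 + r}{-3 + n}$ ($w{\left(n,r \right)} = \frac{r - 1}{n - 3} = \frac{-1 + r}{-3 + n}$)
$21 w{\left(-1,-1 \right)} \left(D + k{\left(4 \right)}\right) = 21 \frac{-1 - 1}{-3 - 1} \left(-3 + \left(5 + 4\right)\right) = 21 \frac{1}{-4} \left(-2\right) \left(-3 + 9\right) = 21 \left(\left(- \frac{1}{4}\right) \left(-2\right)\right) 6 = 21 \cdot \frac{1}{2} \cdot 6 = \frac{21}{2} \cdot 6 = 63$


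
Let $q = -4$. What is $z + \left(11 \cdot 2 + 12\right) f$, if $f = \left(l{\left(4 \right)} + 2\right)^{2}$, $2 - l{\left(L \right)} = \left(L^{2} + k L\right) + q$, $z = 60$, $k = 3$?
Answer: $13660$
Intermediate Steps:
$l{\left(L \right)} = 6 - L^{2} - 3 L$ ($l{\left(L \right)} = 2 - \left(\left(L^{2} + 3 L\right) - 4\right) = 2 - \left(-4 + L^{2} + 3 L\right) = 6 - L^{2} - 3 L$)
$f = 400$ ($f = \left(\left(6 - 4^{2} - 12\right) + 2\right)^{2} = \left(\left(6 - 16 - 12\right) + 2\right)^{2} = \left(-22 + 2\right)^{2} = \left(-20\right)^{2} = 400$)
$z + \left(11 \cdot 2 + 12\right) f = 60 + \left(11 \cdot 2 + 12\right) 400 = 60 + \left(22 + 12\right) 400 = 60 + 34 \cdot 400 = 60 + 13600 = 13660$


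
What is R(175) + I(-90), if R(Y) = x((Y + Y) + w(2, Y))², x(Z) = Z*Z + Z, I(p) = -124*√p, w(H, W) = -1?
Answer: 14920622500 - 372*I*√10 ≈ 1.4921e+10 - 1176.4*I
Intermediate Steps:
x(Z) = Z + Z² (x(Z) = Z² + Z = Z + Z²)
R(Y) = 4*Y²*(-1 + 2*Y)² (R(Y) = (((Y + Y) - 1)*(1 + ((Y + Y) - 1)))² = ((2*Y - 1)*(1 + (2*Y - 1)))² = ((-1 + 2*Y)*(1 + (-1 + 2*Y)))² = ((-1 + 2*Y)*(2*Y))² = (2*Y*(-1 + 2*Y))² = 4*Y²*(-1 + 2*Y)²)
R(175) + I(-90) = 4*175²*(-1 + 2*175)² - 372*I*√10 = 4*30625*(-1 + 350)² - 372*I*√10 = 4*30625*349² - 372*I*√10 = 4*30625*121801 - 372*I*√10 = 14920622500 - 372*I*√10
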